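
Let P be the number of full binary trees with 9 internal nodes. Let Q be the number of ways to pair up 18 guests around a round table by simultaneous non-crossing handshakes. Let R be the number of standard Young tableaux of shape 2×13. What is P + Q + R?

The number of full binary trees on 9 internal nodes is the Catalan number C_9. So P = C_9 = 4862.
With 18 = 2·9 people, non-crossing handshake pairings are non-crossing perfect matchings on a circle, counted by C_9. So Q = C_9 = 4862.
By the hook-length formula (or a Dyck-path bijection), SYT of shape 2×13 number C_13. So R = C_13 = 742900.
P + Q + R = 4862 + 4862 + 742900 = 752624.

752624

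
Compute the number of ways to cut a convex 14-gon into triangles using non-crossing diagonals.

Triangulations of a convex m-gon are counted by C_{m−2}; with m = 14 this is C_12.
C_12 = C_11 · 2(2·11+1)/(11+2) = 58786 · 46/13 = 208012.

208012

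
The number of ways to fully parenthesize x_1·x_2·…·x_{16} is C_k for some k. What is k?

Ways to associate a product of 16 factors correspond to binary trees on 16 leaves, so the count is C_15.

15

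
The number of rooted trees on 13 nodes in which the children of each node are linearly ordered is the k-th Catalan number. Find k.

12

Rooted ordered (plane) trees on m nodes have m−1 edges and are counted by C_{m−1}; m = 13 gives C_12.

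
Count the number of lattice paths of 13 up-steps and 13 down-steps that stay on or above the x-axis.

Paths of 13 up- and 13 down-steps that never dip below the axis are Dyck paths; their count is C_13.
C_13 = C_12 · 2(2·12+1)/(12+2) = 208012 · 50/14 = 742900.

742900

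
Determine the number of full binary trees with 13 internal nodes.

742900

The number of full binary trees on 13 internal nodes is the Catalan number C_13.
C_13 = C(26,13)/14 = 10400600/14 = 742900.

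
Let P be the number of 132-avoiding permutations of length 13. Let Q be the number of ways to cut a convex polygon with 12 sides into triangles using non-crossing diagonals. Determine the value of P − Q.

726104

For any fixed pattern of length 3, the pattern-avoiding permutations of [13] number C_13. So P = C_13 = 742900.
A convex 12-gon is triangulated into 10 triangles, and the number of such triangulations is the Catalan number C_{12−2} = C_10. So Q = C_10 = 16796.
P − Q = 742900 − 16796 = 726104.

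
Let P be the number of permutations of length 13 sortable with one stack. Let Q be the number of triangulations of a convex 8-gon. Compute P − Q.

742768

Stack-sortable permutations are exactly the 231-avoiding ones, counted by C_n; here n = 13. So P = C_13 = 742900.
Triangulations of a convex m-gon are counted by C_{m−2}; with m = 8 this is C_6. So Q = C_6 = 132.
P − Q = 742900 − 132 = 742768.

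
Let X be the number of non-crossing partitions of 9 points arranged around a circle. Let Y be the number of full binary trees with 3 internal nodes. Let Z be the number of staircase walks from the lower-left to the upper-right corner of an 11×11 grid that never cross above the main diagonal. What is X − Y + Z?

Non-crossing partitions of an n-element set are counted by C_n; here n = 9. So X = C_9 = 4862.
The number of full binary trees on 3 internal nodes is the Catalan number C_3. So Y = C_3 = 5.
Sub-diagonal monotone paths from (0,0) to (11,11) biject with Dyck paths of semilength 11, giving C_11. So Z = C_11 = 58786.
X − Y + Z = 4862 − 5 + 58786 = 63643.

63643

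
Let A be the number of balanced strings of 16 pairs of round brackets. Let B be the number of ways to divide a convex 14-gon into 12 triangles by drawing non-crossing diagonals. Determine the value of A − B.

A balanced arrangement of 16 bracket pairs is a Dyck word of semilength 16, so the count is C_16. So A = C_16 = 35357670.
The number of triangulations of a 14-gon is the Catalan number C_12 (index = sides − 2). So B = C_12 = 208012.
A − B = 35357670 − 208012 = 35149658.

35149658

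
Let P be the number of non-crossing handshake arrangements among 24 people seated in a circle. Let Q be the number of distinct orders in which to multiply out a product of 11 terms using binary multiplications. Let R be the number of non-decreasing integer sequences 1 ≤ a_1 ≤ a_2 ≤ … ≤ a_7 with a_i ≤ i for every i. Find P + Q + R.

225237

Non-crossing handshake pairings of 2n people are counted by C_n; 24 people gives n = 12. So P = C_12 = 208012.
Bracketing 11 factors into binary products is counted by C_{11−1} = C_10. So Q = C_10 = 16796.
Such sub-staircase sequences of length n are counted by C_n; here n = 7. So R = C_7 = 429.
P + Q + R = 208012 + 16796 + 429 = 225237.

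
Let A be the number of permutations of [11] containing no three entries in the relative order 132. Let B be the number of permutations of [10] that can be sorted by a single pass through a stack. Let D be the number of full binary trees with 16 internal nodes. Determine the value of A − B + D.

For any fixed pattern of length 3, the pattern-avoiding permutations of [11] number C_11. So A = C_11 = 58786.
By Knuth's characterisation, the stack-sortable permutations of length 10 are the 231-avoiders, numbering C_10. So B = C_10 = 16796.
The number of full binary trees on 16 internal nodes is the Catalan number C_16. So D = C_16 = 35357670.
A − B + D = 58786 − 16796 + 35357670 = 35399660.

35399660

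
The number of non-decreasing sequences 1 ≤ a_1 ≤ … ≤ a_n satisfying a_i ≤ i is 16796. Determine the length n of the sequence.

Such sub-staircase sequences of length n are counted by C_n, and C_10 = 16796.

10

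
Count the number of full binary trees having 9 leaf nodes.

1430

Full binary trees with 9 leaves have 9−1 = 8 internal nodes, so there are C_8 of them.
C_8 = C(16,8)/9 = 12870/9 = 1430.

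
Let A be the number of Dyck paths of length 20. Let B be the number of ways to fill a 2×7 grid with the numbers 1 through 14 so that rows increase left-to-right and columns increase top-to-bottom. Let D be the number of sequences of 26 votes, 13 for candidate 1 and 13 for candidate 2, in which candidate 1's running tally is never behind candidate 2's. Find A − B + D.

759267

A Dyck path with 10 up-steps and 10 down-steps has semilength 10, so there are C_10 of them. So A = C_10 = 16796.
By the hook-length formula (or a Dyck-path bijection), SYT of shape 2×7 number C_7. So B = C_7 = 429.
Reading a vote for the leader as '(' and for the other as ')' turns such a sequence into a balanced string of 13 pairs, so the count is C_13. So D = C_13 = 742900.
A − B + D = 16796 − 429 + 742900 = 759267.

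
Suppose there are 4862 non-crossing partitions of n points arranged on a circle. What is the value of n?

Non-crossing partitions of [n] are counted by C_n. Since C_9 = 4862, the index is 9.

9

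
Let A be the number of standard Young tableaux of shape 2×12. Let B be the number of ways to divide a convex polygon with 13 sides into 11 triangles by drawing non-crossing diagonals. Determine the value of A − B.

149226

Standard Young tableaux of shape 2×n are counted by C_n; here n = 12. So A = C_12 = 208012.
The number of triangulations of a 13-gon is the Catalan number C_11 (index = sides − 2). So B = C_11 = 58786.
A − B = 208012 − 58786 = 149226.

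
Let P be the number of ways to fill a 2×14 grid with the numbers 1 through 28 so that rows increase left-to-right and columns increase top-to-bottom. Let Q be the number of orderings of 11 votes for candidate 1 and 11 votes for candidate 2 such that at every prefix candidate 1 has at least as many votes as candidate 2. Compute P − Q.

2615654

By the hook-length formula (or a Dyck-path bijection), SYT of shape 2×14 number C_14. So P = C_14 = 2674440.
Reading a vote for the leader as '(' and for the other as ')' turns such a sequence into a balanced string of 11 pairs, so the count is C_11. So Q = C_11 = 58786.
P − Q = 2674440 − 58786 = 2615654.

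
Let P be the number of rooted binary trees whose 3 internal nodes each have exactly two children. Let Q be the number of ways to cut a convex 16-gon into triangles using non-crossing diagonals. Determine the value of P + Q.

2674445

Full binary trees with n internal nodes are counted by C_n; here n = 3. So P = C_3 = 5.
Triangulations of a convex m-gon are counted by C_{m−2}; with m = 16 this is C_14. So Q = C_14 = 2674440.
P + Q = 5 + 2674440 = 2674445.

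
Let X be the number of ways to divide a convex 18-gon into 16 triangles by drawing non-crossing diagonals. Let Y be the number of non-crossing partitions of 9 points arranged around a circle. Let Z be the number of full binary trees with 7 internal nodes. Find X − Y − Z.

Triangulations of a convex m-gon are counted by C_{m−2}; with m = 18 this is C_16. So X = C_16 = 35357670.
The non-crossing partitions of [9] form a lattice of size C_9. So Y = C_9 = 4862.
The number of full binary trees on 7 internal nodes is the Catalan number C_7. So Z = C_7 = 429.
X − Y − Z = 35357670 − 4862 − 429 = 35352379.

35352379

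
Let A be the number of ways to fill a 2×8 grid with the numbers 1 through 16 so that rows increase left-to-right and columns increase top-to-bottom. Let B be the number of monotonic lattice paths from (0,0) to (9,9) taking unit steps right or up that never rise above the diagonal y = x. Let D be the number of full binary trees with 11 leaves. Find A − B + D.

13364

Standard Young tableaux of shape 2×n are counted by C_n; here n = 8. So A = C_8 = 1430.
Sub-diagonal monotone paths from (0,0) to (9,9) biject with Dyck paths of semilength 9, giving C_9. So B = C_9 = 4862.
A full binary tree with L leaves has L−1 internal nodes and is counted by C_{L−1}; L = 11 gives C_10. So D = C_10 = 16796.
A − B + D = 1430 − 4862 + 16796 = 13364.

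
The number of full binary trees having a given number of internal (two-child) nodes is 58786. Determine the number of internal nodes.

Full binary trees with n internal nodes are counted by C_n; 58786 = C_11.

11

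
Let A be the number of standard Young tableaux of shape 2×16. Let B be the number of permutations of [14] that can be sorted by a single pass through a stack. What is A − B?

32683230

By the hook-length formula (or a Dyck-path bijection), SYT of shape 2×16 number C_16. So A = C_16 = 35357670.
Stack-sortable permutations are exactly the 231-avoiding ones, counted by C_n; here n = 14. So B = C_14 = 2674440.
A − B = 35357670 − 2674440 = 32683230.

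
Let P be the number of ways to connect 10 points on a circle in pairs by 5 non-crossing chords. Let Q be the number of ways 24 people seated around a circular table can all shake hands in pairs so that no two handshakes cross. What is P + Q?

Pairing 10 circle points by 5 non-crossing chords gives C_5 matchings. So P = C_5 = 42.
Non-crossing handshake pairings of 2n people are counted by C_n; 24 people gives n = 12. So Q = C_12 = 208012.
P + Q = 42 + 208012 = 208054.

208054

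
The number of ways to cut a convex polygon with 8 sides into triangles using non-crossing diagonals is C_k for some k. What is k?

A convex 8-gon is triangulated into 6 triangles, and the number of such triangulations is the Catalan number C_{8−2} = C_6.

6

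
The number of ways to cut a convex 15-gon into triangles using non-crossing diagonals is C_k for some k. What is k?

13

A convex 15-gon is triangulated into 13 triangles, and the number of such triangulations is the Catalan number C_{15−2} = C_13.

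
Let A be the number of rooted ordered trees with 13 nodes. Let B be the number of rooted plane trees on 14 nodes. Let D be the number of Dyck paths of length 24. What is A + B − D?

Rooted ordered (plane) trees on m nodes have m−1 edges and are counted by C_{m−1}; m = 13 gives C_12. So A = C_12 = 208012.
Rooted ordered (plane) trees on m nodes have m−1 edges and are counted by C_{m−1}; m = 14 gives C_13. So B = C_13 = 742900.
Dyck paths of semilength n (length 2n) are counted by C_n; here n = 12. So D = C_12 = 208012.
A + B − D = 208012 + 742900 − 208012 = 742900.

742900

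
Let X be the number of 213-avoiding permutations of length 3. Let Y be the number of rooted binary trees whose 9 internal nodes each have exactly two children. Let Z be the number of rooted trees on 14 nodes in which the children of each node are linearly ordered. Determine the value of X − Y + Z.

Permutations of [n] avoiding any single length-3 pattern are counted by C_n; here n = 3. So X = C_3 = 5.
The number of full binary trees on 9 internal nodes is the Catalan number C_9. So Y = C_9 = 4862.
Rooted ordered (plane) trees on m nodes have m−1 edges and are counted by C_{m−1}; m = 14 gives C_13. So Z = C_13 = 742900.
X − Y + Z = 5 − 4862 + 742900 = 738043.

738043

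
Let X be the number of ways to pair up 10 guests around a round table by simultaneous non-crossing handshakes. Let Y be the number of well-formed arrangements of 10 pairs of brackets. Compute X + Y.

Non-crossing handshake pairings of 2n people are counted by C_n; 10 people gives n = 5. So X = C_5 = 42.
Balanced strings of n pairs of brackets are counted by C_n; here n = 10. So Y = C_10 = 16796.
X + Y = 42 + 16796 = 16838.

16838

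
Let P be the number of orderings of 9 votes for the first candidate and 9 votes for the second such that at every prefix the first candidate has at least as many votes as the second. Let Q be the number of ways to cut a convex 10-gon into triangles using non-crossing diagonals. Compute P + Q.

6292

Reading a vote for the leader as '(' and for the other as ')' turns such a sequence into a balanced string of 9 pairs, so the count is C_9. So P = C_9 = 4862.
The number of triangulations of a 10-gon is the Catalan number C_8 (index = sides − 2). So Q = C_8 = 1430.
P + Q = 4862 + 1430 = 6292.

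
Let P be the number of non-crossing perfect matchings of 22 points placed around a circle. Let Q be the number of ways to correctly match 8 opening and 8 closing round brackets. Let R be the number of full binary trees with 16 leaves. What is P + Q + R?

9755061

Pairing 22 circle points by 11 non-crossing chords gives C_11 matchings. So P = C_11 = 58786.
With 8 pairs the number of balanced bracket strings is the Catalan number C_8. So Q = C_8 = 1430.
A full binary tree with L leaves has L−1 internal nodes and is counted by C_{L−1}; L = 16 gives C_15. So R = C_15 = 9694845.
P + Q + R = 58786 + 1430 + 9694845 = 9755061.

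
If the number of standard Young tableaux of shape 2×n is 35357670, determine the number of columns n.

Standard Young tableaux of shape 2×n are counted by C_n; 35357670 = C_16.

16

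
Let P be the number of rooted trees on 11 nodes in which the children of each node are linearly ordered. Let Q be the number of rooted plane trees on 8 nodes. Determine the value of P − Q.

16367

A rooted plane tree on 11 nodes has 10 edges, and such trees are counted by C_10. So P = C_10 = 16796.
Rooted ordered (plane) trees on m nodes have m−1 edges and are counted by C_{m−1}; m = 8 gives C_7. So Q = C_7 = 429.
P − Q = 16796 − 429 = 16367.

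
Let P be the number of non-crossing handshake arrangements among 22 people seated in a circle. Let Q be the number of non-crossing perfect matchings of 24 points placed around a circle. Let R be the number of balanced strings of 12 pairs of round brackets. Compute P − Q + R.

Non-crossing handshake pairings of 2n people are counted by C_n; 22 people gives n = 11. So P = C_11 = 58786.
Non-crossing perfect matchings of 2n points on a circle are counted by C_n; with 24 points, n = 12. So Q = C_12 = 208012.
Balanced strings of n pairs of brackets are counted by C_n; here n = 12. So R = C_12 = 208012.
P − Q + R = 58786 − 208012 + 208012 = 58786.

58786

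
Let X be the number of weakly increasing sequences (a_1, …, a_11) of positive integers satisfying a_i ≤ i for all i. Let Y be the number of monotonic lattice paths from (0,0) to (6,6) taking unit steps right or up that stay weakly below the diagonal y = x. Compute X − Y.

58654

Such sub-staircase sequences of length n are counted by C_n; here n = 11. So X = C_11 = 58786.
Monotone paths in an n×n grid that stay weakly below the diagonal are counted by C_n; here n = 6. So Y = C_6 = 132.
X − Y = 58786 − 132 = 58654.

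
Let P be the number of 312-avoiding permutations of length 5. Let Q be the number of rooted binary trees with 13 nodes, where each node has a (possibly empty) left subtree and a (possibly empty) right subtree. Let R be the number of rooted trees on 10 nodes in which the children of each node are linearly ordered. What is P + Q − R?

738080

For any fixed pattern of length 3, the pattern-avoiding permutations of [5] number C_5. So P = C_5 = 42.
Binary trees (left/right distinguished) on n nodes are counted by C_n; here n = 13. So Q = C_13 = 742900.
Rooted ordered (plane) trees on m nodes have m−1 edges and are counted by C_{m−1}; m = 10 gives C_9. So R = C_9 = 4862.
P + Q − R = 42 + 742900 − 4862 = 738080.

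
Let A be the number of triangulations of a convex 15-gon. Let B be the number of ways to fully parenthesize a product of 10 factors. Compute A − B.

Triangulations of a convex m-gon are counted by C_{m−2}; with m = 15 this is C_13. So A = C_13 = 742900.
Bracketing 10 factors into binary products is counted by C_{10−1} = C_9. So B = C_9 = 4862.
A − B = 742900 − 4862 = 738038.

738038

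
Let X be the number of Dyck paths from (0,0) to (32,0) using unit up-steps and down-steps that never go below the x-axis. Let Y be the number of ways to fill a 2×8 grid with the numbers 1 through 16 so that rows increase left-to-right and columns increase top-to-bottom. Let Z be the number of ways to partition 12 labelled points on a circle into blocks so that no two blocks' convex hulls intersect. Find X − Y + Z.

35564252

Dyck paths of semilength n (length 2n) are counted by C_n; here n = 16. So X = C_16 = 35357670.
Standard Young tableaux of shape 2×n are counted by C_n; here n = 8. So Y = C_8 = 1430.
Non-crossing partitions of an n-element set are counted by C_n; here n = 12. So Z = C_12 = 208012.
X − Y + Z = 35357670 − 1430 + 208012 = 35564252.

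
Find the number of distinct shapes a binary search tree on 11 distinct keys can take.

58786

There are C_n binary search tree shapes on n keys; with n = 11 that is C_11.
C_11 = C(22,11)/12 = 705432/12 = 58786.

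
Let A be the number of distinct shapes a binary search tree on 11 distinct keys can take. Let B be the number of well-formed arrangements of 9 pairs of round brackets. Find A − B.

53924

Rooted binary trees with 11 nodes (each child slot possibly empty) number C_11. So A = C_11 = 58786.
Balanced strings of n pairs of brackets are counted by C_n; here n = 9. So B = C_9 = 4862.
A − B = 58786 − 4862 = 53924.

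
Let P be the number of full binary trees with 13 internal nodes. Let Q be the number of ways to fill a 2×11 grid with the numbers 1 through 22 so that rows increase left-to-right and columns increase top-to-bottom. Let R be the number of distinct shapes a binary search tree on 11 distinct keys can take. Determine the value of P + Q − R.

Full binary trees with n internal nodes are counted by C_n; here n = 13. So P = C_13 = 742900.
Standard Young tableaux of shape 2×n are counted by C_n; here n = 11. So Q = C_11 = 58786.
Rooted binary trees with 11 nodes (each child slot possibly empty) number C_11. So R = C_11 = 58786.
P + Q − R = 742900 + 58786 − 58786 = 742900.

742900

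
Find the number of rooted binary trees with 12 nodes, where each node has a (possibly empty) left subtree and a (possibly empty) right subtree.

208012

There are C_n binary search tree shapes on n keys; with n = 12 that is C_12.
C_12 = C(24,12)/13 = 2704156/13 = 208012.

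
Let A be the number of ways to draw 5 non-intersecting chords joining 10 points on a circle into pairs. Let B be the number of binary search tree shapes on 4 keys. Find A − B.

28

Pairing 10 circle points by 5 non-crossing chords gives C_5 matchings. So A = C_5 = 42.
Binary trees (left/right distinguished) on n nodes are counted by C_n; here n = 4. So B = C_4 = 14.
A − B = 42 − 14 = 28.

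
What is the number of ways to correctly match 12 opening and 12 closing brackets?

With 12 pairs the number of balanced bracket strings is the Catalan number C_12.
C_12 = 208012.

208012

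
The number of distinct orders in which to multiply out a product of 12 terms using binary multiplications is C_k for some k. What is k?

11

Parenthesizations of m factors correspond to full binary trees with m leaves, counted by C_{m−1}; m = 12 gives C_11.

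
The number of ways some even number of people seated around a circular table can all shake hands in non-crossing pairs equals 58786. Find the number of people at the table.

Non-crossing handshake pairings of 2n people are counted by C_n. The Catalan number equal to 58786 is C_11.
So n = 11, and there are 2n = 22 people.

22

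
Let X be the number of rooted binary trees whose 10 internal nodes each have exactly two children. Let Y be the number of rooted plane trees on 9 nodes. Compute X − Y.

15366

Full binary trees with n internal nodes are counted by C_n; here n = 10. So X = C_10 = 16796.
A rooted plane tree on 9 nodes has 8 edges, and such trees are counted by C_8. So Y = C_8 = 1430.
X − Y = 16796 − 1430 = 15366.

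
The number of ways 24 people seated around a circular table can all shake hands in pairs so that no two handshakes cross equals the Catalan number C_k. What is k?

12

With 24 = 2·12 people, non-crossing handshake pairings are non-crossing perfect matchings on a circle, counted by C_12.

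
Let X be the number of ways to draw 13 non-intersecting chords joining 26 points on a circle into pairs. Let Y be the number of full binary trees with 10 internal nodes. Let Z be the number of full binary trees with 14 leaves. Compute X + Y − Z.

Pairing 26 circle points by 13 non-crossing chords gives C_13 matchings. So X = C_13 = 742900.
Full binary trees with n internal nodes are counted by C_n; here n = 10. So Y = C_10 = 16796.
Full binary trees with 14 leaves have 14−1 = 13 internal nodes, so there are C_13 of them. So Z = C_13 = 742900.
X + Y − Z = 742900 + 16796 − 742900 = 16796.

16796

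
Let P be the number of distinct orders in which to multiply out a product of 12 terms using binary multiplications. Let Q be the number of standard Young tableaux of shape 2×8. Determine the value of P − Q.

57356

Parenthesizations of m factors correspond to full binary trees with m leaves, counted by C_{m−1}; m = 12 gives C_11. So P = C_11 = 58786.
Standard Young tableaux of shape 2×n are counted by C_n; here n = 8. So Q = C_8 = 1430.
P − Q = 58786 − 1430 = 57356.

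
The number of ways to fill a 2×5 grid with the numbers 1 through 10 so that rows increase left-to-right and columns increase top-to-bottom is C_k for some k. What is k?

5

By the hook-length formula (or a Dyck-path bijection), SYT of shape 2×5 number C_5.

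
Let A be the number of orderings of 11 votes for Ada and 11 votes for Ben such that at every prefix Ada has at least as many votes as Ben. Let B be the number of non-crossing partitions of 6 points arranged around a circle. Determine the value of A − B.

58654

Ballot sequences with n votes each where one side never trails are Dyck words, counted by C_n; here n = 11. So A = C_11 = 58786.
The non-crossing partitions of [6] form a lattice of size C_6. So B = C_6 = 132.
A − B = 58786 − 132 = 58654.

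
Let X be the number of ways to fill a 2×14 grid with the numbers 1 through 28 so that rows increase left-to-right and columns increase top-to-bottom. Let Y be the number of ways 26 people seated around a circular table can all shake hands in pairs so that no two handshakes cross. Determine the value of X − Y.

1931540

By the hook-length formula (or a Dyck-path bijection), SYT of shape 2×14 number C_14. So X = C_14 = 2674440.
Non-crossing handshake pairings of 2n people are counted by C_n; 26 people gives n = 13. So Y = C_13 = 742900.
X − Y = 2674440 − 742900 = 1931540.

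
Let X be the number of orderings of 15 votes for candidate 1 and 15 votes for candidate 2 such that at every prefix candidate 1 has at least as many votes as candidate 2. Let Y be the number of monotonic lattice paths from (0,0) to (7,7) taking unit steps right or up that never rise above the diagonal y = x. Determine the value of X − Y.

9694416

Ballot sequences with n votes each where one side never trails are Dyck words, counted by C_n; here n = 15. So X = C_15 = 9694845.
Sub-diagonal monotone paths from (0,0) to (7,7) biject with Dyck paths of semilength 7, giving C_7. So Y = C_7 = 429.
X − Y = 9694845 − 429 = 9694416.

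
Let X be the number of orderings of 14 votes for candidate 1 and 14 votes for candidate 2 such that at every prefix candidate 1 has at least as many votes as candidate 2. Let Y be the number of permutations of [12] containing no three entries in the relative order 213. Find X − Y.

Ballot sequences with n votes each where one side never trails are Dyck words, counted by C_n; here n = 14. So X = C_14 = 2674440.
Permutations of [n] avoiding any single length-3 pattern are counted by C_n; here n = 12. So Y = C_12 = 208012.
X − Y = 2674440 − 208012 = 2466428.

2466428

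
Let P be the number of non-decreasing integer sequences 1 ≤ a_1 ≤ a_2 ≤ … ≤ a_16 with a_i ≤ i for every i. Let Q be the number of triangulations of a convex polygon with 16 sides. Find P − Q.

32683230

Weakly increasing sequences with a_i ≤ i biject with Dyck paths of semilength 16, so there are C_16. So P = C_16 = 35357670.
A convex 16-gon is triangulated into 14 triangles, and the number of such triangulations is the Catalan number C_{16−2} = C_14. So Q = C_14 = 2674440.
P − Q = 35357670 − 2674440 = 32683230.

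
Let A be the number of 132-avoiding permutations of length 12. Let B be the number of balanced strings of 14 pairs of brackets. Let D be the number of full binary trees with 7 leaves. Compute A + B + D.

2882584

For any fixed pattern of length 3, the pattern-avoiding permutations of [12] number C_12. So A = C_12 = 208012.
With 14 pairs the number of balanced bracket strings is the Catalan number C_14. So B = C_14 = 2674440.
Full binary trees with 7 leaves have 7−1 = 6 internal nodes, so there are C_6 of them. So D = C_6 = 132.
A + B + D = 208012 + 2674440 + 132 = 2882584.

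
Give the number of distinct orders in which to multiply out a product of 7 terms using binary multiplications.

Bracketing 7 factors into binary products is counted by C_{7−1} = C_6.
C_6 = C_5 · 2(2·5+1)/(5+2) = 42 · 22/7 = 132.

132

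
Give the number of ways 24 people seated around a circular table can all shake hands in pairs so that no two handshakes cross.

Non-crossing handshake pairings of 2n people are counted by C_n; 24 people gives n = 12.
C_12 = 208012.

208012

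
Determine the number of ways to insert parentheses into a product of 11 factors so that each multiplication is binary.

16796

Bracketing 11 factors into binary products is counted by C_{11−1} = C_10.
C_10 = C(20,10)/11 = 184756/11 = 16796.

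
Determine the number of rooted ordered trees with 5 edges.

42

Rooted ordered trees with n edges are counted by C_n; here n = 5.
C_5 = 42.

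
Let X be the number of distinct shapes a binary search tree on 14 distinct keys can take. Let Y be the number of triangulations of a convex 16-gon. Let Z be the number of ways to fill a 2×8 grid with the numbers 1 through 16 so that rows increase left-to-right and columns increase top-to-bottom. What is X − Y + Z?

There are C_n binary search tree shapes on n keys; with n = 14 that is C_14. So X = C_14 = 2674440.
Triangulations of a convex m-gon are counted by C_{m−2}; with m = 16 this is C_14. So Y = C_14 = 2674440.
By the hook-length formula (or a Dyck-path bijection), SYT of shape 2×8 number C_8. So Z = C_8 = 1430.
X − Y + Z = 2674440 − 2674440 + 1430 = 1430.

1430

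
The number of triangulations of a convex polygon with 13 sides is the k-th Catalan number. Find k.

11

Triangulations of a convex m-gon are counted by C_{m−2}; with m = 13 this is C_11.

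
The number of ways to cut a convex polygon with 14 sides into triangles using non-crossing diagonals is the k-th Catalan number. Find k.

12

A convex 14-gon is triangulated into 12 triangles, and the number of such triangulations is the Catalan number C_{14−2} = C_12.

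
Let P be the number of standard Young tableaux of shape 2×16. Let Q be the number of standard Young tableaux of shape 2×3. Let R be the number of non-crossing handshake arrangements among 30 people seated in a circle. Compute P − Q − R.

By the hook-length formula (or a Dyck-path bijection), SYT of shape 2×16 number C_16. So P = C_16 = 35357670.
Standard Young tableaux of shape 2×n are counted by C_n; here n = 3. So Q = C_3 = 5.
With 30 = 2·15 people, non-crossing handshake pairings are non-crossing perfect matchings on a circle, counted by C_15. So R = C_15 = 9694845.
P − Q − R = 35357670 − 5 − 9694845 = 25662820.

25662820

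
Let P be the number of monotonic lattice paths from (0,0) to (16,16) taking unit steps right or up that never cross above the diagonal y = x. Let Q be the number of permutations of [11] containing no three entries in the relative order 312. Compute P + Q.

Sub-diagonal monotone paths from (0,0) to (16,16) biject with Dyck paths of semilength 16, giving C_16. So P = C_16 = 35357670.
For any fixed pattern of length 3, the pattern-avoiding permutations of [11] number C_11. So Q = C_11 = 58786.
P + Q = 35357670 + 58786 = 35416456.

35416456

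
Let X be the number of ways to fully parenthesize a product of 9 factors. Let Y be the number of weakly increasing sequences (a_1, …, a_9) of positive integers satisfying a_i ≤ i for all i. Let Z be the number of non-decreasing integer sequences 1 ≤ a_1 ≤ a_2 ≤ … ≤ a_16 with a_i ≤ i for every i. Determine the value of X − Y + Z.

35354238

Bracketing 9 factors into binary products is counted by C_{9−1} = C_8. So X = C_8 = 1430.
Such sub-staircase sequences of length n are counted by C_n; here n = 9. So Y = C_9 = 4862.
Such sub-staircase sequences of length n are counted by C_n; here n = 16. So Z = C_16 = 35357670.
X − Y + Z = 1430 − 4862 + 35357670 = 35354238.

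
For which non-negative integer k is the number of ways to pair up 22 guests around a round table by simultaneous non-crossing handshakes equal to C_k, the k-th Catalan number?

With 22 = 2·11 people, non-crossing handshake pairings are non-crossing perfect matchings on a circle, counted by C_11.

11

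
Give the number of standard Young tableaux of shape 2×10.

16796

By the hook-length formula (or a Dyck-path bijection), SYT of shape 2×10 number C_10.
C_10 = C(20,10)/11 = 184756/11 = 16796.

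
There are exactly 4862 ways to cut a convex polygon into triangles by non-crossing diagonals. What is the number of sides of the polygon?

11

Triangulations of a convex m-gon are counted by C_{m−2}. Since C_9 = 4862, the index is 9.
So m − 2 = 9, giving m = 11 sides.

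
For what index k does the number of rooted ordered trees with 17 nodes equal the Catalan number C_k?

16

A rooted plane tree on 17 nodes has 16 edges, and such trees are counted by C_16.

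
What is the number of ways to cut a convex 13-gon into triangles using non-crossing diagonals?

The number of triangulations of a 13-gon is the Catalan number C_11 (index = sides − 2).
C_11 = C(22,11)/12 = 705432/12 = 58786.

58786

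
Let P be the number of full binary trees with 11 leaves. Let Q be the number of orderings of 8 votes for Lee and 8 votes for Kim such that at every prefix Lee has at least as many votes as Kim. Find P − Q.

Full binary trees with 11 leaves have 11−1 = 10 internal nodes, so there are C_10 of them. So P = C_10 = 16796.
Reading a vote for the leader as '(' and for the other as ')' turns such a sequence into a balanced string of 8 pairs, so the count is C_8. So Q = C_8 = 1430.
P − Q = 16796 − 1430 = 15366.

15366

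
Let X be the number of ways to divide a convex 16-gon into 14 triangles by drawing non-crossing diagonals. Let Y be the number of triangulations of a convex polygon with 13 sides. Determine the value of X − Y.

Triangulations of a convex m-gon are counted by C_{m−2}; with m = 16 this is C_14. So X = C_14 = 2674440.
The number of triangulations of a 13-gon is the Catalan number C_11 (index = sides − 2). So Y = C_11 = 58786.
X − Y = 2674440 − 58786 = 2615654.

2615654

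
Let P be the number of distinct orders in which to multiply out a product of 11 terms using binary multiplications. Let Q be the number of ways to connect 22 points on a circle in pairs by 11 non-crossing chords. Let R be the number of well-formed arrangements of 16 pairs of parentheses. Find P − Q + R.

35315680

Bracketing 11 factors into binary products is counted by C_{11−1} = C_10. So P = C_10 = 16796.
Non-crossing perfect matchings of 2n points on a circle are counted by C_n; with 22 points, n = 11. So Q = C_11 = 58786.
A balanced arrangement of 16 bracket pairs is a Dyck word of semilength 16, so the count is C_16. So R = C_16 = 35357670.
P − Q + R = 16796 − 58786 + 35357670 = 35315680.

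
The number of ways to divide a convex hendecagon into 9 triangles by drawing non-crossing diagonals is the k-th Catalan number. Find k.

The number of triangulations of an 11-gon is the Catalan number C_9 (index = sides − 2).

9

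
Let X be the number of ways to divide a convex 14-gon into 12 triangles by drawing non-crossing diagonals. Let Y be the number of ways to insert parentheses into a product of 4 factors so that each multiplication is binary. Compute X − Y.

208007

A convex 14-gon is triangulated into 12 triangles, and the number of such triangulations is the Catalan number C_{14−2} = C_12. So X = C_12 = 208012.
Bracketing 4 factors into binary products is counted by C_{4−1} = C_3. So Y = C_3 = 5.
X − Y = 208012 − 5 = 208007.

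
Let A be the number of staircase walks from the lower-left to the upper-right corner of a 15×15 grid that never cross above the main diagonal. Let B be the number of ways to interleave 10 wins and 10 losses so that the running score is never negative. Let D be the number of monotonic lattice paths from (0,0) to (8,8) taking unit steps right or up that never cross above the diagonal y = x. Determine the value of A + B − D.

9710211

Sub-diagonal monotone paths from (0,0) to (15,15) biject with Dyck paths of semilength 15, giving C_15. So A = C_15 = 9694845.
Reading a vote for the leader as '(' and for the other as ')' turns such a sequence into a balanced string of 10 pairs, so the count is C_10. So B = C_10 = 16796.
Sub-diagonal monotone paths from (0,0) to (8,8) biject with Dyck paths of semilength 8, giving C_8. So D = C_8 = 1430.
A + B − D = 9694845 + 16796 − 1430 = 9710211.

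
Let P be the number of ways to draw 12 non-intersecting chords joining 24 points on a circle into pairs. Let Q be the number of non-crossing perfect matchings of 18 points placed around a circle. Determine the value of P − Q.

Non-crossing perfect matchings of 2n points on a circle are counted by C_n; with 24 points, n = 12. So P = C_12 = 208012.
Pairing 18 circle points by 9 non-crossing chords gives C_9 matchings. So Q = C_9 = 4862.
P − Q = 208012 − 4862 = 203150.

203150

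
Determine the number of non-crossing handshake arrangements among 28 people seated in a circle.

2674440

With 28 = 2·14 people, non-crossing handshake pairings are non-crossing perfect matchings on a circle, counted by C_14.
C_14 = C(28,14)/15 = 40116600/15 = 2674440.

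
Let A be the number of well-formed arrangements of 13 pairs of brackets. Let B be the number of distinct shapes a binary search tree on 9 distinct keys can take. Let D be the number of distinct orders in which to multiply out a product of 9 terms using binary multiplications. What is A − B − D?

A balanced arrangement of 13 bracket pairs is a Dyck word of semilength 13, so the count is C_13. So A = C_13 = 742900.
There are C_n binary search tree shapes on n keys; with n = 9 that is C_9. So B = C_9 = 4862.
Bracketing 9 factors into binary products is counted by C_{9−1} = C_8. So D = C_8 = 1430.
A − B − D = 742900 − 4862 − 1430 = 736608.

736608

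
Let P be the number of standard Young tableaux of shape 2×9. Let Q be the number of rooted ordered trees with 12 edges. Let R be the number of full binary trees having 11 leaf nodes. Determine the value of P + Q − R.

By the hook-length formula (or a Dyck-path bijection), SYT of shape 2×9 number C_9. So P = C_9 = 4862.
Rooted ordered trees with n edges are counted by C_n; here n = 12. So Q = C_12 = 208012.
A full binary tree with L leaves has L−1 internal nodes and is counted by C_{L−1}; L = 11 gives C_10. So R = C_10 = 16796.
P + Q − R = 4862 + 208012 − 16796 = 196078.

196078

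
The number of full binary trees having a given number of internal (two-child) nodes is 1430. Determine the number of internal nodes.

8

Full binary trees with n internal nodes are counted by C_n; 1430 = C_8.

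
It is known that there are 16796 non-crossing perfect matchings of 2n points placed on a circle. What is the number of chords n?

10

Non-crossing pairings of 2n points on a circle are counted by C_n. The Catalan number equal to 16796 is C_10.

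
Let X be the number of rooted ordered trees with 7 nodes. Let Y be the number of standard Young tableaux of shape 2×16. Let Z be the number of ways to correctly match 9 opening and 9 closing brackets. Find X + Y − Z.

35352940

Rooted ordered (plane) trees on m nodes have m−1 edges and are counted by C_{m−1}; m = 7 gives C_6. So X = C_6 = 132.
Standard Young tableaux of shape 2×n are counted by C_n; here n = 16. So Y = C_16 = 35357670.
A balanced arrangement of 9 bracket pairs is a Dyck word of semilength 9, so the count is C_9. So Z = C_9 = 4862.
X + Y − Z = 132 + 35357670 − 4862 = 35352940.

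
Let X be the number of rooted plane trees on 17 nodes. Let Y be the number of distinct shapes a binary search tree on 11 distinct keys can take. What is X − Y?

A rooted plane tree on 17 nodes has 16 edges, and such trees are counted by C_16. So X = C_16 = 35357670.
Binary trees (left/right distinguished) on n nodes are counted by C_n; here n = 11. So Y = C_11 = 58786.
X − Y = 35357670 − 58786 = 35298884.

35298884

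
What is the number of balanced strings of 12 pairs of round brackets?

208012

With 12 pairs the number of balanced bracket strings is the Catalan number C_12.
C_12 = C_11 · 2(2·11+1)/(11+2) = 58786 · 46/13 = 208012.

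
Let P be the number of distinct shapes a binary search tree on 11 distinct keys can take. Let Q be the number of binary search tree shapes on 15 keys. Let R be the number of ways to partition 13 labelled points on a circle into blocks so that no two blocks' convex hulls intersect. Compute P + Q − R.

9010731

Binary trees (left/right distinguished) on n nodes are counted by C_n; here n = 11. So P = C_11 = 58786.
There are C_n binary search tree shapes on n keys; with n = 15 that is C_15. So Q = C_15 = 9694845.
The non-crossing partitions of [13] form a lattice of size C_13. So R = C_13 = 742900.
P + Q − R = 58786 + 9694845 − 742900 = 9010731.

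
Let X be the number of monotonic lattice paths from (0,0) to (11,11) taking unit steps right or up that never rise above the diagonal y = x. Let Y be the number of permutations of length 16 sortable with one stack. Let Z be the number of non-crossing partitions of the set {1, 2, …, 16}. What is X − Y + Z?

58786

Sub-diagonal monotone paths from (0,0) to (11,11) biject with Dyck paths of semilength 11, giving C_11. So X = C_11 = 58786.
By Knuth's characterisation, the stack-sortable permutations of length 16 are the 231-avoiders, numbering C_16. So Y = C_16 = 35357670.
The non-crossing partitions of [16] form a lattice of size C_16. So Z = C_16 = 35357670.
X − Y + Z = 58786 − 35357670 + 35357670 = 58786.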